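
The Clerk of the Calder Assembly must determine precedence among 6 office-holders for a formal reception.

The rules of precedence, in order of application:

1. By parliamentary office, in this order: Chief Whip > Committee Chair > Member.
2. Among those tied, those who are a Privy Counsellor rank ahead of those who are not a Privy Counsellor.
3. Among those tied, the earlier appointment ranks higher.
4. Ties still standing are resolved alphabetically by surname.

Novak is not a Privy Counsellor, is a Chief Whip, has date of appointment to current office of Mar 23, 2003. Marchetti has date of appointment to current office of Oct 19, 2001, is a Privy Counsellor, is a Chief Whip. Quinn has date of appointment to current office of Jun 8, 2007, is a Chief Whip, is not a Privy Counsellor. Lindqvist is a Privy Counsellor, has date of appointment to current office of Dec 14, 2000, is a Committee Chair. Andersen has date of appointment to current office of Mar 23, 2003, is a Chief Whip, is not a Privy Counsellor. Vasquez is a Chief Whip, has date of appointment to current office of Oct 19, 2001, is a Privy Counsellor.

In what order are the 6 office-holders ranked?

Marchetti, Vasquez, Andersen, Novak, Quinn, Lindqvist

By parliamentary office: Marchetti, Vasquez, Andersen, Novak and Quinn (Chief Whip); then Lindqvist (Committee Chair).
Among Marchetti, Vasquez, Andersen, Novak and Quinn, a Privy Counsellor before not a Privy Counsellor: Marchetti and Vasquez (a Privy Counsellor) before Andersen, Novak and Quinn (not a Privy Counsellor).
Marchetti and Vasquez both have date of appointment to current office Oct 19, 2001, so the next rule applies.
Among Marchetti and Vasquez, alphabetically by surname: Marchetti before Vasquez.
Among Andersen, Novak and Quinn, by date of appointment to current office (earlier first): Andersen and Novak (Mar 23, 2003) before Quinn (Jun 8, 2007).
Among Andersen and Novak, alphabetically by surname: Andersen before Novak.
Full order: Marchetti, Vasquez, Andersen, Novak, Quinn, Lindqvist.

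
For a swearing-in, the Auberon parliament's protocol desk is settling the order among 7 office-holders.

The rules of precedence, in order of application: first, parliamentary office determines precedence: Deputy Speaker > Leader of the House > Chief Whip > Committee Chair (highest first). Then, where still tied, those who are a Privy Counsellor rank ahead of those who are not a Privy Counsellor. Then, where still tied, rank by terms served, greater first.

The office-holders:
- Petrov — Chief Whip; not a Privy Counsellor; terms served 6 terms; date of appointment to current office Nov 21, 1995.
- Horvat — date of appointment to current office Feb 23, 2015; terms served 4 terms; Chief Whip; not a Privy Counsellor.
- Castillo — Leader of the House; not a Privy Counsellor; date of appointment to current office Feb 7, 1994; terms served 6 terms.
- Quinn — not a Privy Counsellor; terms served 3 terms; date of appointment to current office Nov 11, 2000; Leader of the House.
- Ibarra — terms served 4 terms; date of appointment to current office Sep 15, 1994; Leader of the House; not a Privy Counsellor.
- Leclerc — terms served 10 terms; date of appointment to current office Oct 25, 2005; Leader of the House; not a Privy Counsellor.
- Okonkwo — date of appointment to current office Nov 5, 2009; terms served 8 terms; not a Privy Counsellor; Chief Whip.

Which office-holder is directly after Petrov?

By parliamentary office: Leclerc, Castillo, Ibarra and Quinn (Leader of the House); then Okonkwo, Petrov and Horvat (Chief Whip).
Leclerc, Castillo, Ibarra and Quinn are each not a Privy Counsellor, so the next rule applies.
Among Leclerc, Castillo, Ibarra and Quinn, by terms served (higher first): Leclerc (10 terms) before Castillo (6 terms) before Ibarra (4 terms) before Quinn (3 terms).
Okonkwo, Petrov and Horvat are each not a Privy Counsellor, so the next rule applies.
Among Okonkwo, Petrov and Horvat, by terms served (higher first): Okonkwo (8 terms) before Petrov (6 terms) before Horvat (4 terms).
Order: Leclerc, Castillo, Ibarra, Quinn, Okonkwo, Petrov, Horvat.

Horvat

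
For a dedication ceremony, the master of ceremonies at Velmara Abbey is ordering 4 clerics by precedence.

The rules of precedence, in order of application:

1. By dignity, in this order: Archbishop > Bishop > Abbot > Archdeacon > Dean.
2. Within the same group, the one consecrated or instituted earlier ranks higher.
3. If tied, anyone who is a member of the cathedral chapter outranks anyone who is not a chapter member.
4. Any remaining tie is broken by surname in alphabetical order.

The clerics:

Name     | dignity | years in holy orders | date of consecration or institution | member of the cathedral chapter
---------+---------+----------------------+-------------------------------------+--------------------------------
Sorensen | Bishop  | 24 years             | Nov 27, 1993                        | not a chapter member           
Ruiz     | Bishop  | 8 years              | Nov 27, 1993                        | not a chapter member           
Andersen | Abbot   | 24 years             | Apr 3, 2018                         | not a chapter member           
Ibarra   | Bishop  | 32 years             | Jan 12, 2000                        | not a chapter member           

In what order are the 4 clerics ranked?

Ruiz, Sorensen, Ibarra, Andersen

By dignity: Ruiz, Sorensen and Ibarra (Bishop); then Andersen (Abbot).
Among Ruiz, Sorensen and Ibarra, by date of consecration or institution (earlier first): Ruiz and Sorensen (Nov 27, 1993) before Ibarra (Jan 12, 2000).
Ruiz and Sorensen are each not a chapter member, so the next rule applies.
Among Ruiz and Sorensen, alphabetically by surname: Ruiz before Sorensen.
Full order: Ruiz, Sorensen, Ibarra, Andersen.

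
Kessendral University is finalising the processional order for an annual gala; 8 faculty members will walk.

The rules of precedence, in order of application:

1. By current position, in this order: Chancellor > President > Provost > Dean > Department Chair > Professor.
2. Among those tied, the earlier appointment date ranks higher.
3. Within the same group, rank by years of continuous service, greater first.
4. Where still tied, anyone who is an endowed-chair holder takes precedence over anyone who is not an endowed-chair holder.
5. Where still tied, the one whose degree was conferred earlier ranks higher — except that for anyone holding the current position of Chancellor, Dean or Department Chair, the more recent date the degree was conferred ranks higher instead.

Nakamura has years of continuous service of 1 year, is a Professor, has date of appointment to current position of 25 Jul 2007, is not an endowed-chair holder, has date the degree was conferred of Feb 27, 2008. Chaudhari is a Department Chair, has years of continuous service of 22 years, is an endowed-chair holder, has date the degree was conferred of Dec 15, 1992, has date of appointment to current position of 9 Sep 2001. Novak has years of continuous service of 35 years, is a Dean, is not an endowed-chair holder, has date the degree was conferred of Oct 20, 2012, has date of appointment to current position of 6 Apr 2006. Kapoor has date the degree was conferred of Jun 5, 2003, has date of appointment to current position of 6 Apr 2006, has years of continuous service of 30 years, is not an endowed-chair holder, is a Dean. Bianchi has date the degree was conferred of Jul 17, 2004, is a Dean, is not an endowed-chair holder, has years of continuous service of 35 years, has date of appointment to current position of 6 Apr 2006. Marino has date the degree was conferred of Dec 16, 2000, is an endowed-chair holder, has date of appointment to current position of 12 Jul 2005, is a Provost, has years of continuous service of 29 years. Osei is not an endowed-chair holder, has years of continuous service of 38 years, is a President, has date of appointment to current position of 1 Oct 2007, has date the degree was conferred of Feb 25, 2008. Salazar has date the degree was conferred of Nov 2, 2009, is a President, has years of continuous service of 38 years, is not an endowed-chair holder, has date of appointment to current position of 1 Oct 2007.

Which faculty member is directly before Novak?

By current position: Osei and Salazar (President); then Marino (Provost); then Novak, Bianchi and Kapoor (Dean); then Chaudhari (Department Chair); then Nakamura (Professor).
Osei and Salazar both have date of appointment to current position 1 Oct 2007, so the next rule applies.
Osei and Salazar both have years of continuous service 38 years, so the next rule applies.
Osei and Salazar are each not an endowed-chair holder, so the next rule applies.
Among Osei and Salazar, by date the degree was conferred (earlier first): Osei (Feb 25, 2008) before Salazar (Nov 2, 2009).
Novak, Bianchi and Kapoor all have date of appointment to current position 6 Apr 2006, so the next rule applies.
Among Novak, Bianchi and Kapoor, by years of continuous service (higher first): Novak and Bianchi (35 years) before Kapoor (30 years).
Novak and Bianchi are each not an endowed-chair holder, so the next rule applies.
Among Novak and Bianchi, by date the degree was conferred (later first) (reversed rule for this group): Novak (Oct 20, 2012) before Bianchi (Jul 17, 2004).
Order: Osei, Salazar, Marino, Novak, Bianchi, Kapoor, Chaudhari, Nakamura.

Marino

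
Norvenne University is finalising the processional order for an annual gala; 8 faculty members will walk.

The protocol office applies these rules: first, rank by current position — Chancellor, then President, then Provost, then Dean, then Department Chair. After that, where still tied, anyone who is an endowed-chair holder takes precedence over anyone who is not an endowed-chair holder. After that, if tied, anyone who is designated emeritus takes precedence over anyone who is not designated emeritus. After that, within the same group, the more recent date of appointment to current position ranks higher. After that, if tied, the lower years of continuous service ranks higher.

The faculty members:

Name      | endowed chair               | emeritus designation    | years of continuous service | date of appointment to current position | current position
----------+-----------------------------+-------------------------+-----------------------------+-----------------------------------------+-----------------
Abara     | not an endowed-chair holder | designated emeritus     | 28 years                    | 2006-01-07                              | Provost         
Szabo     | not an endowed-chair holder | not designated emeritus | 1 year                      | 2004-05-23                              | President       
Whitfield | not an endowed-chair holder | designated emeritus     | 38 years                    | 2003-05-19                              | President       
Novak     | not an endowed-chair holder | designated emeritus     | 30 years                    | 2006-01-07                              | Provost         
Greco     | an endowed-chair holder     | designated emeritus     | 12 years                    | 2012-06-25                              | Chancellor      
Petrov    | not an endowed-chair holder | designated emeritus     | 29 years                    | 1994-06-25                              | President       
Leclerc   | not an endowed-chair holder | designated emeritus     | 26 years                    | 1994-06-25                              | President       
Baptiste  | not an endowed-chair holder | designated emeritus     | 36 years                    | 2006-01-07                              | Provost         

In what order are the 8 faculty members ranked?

By current position: Greco (Chancellor); then Whitfield, Leclerc, Petrov and Szabo (President); then Abara, Novak and Baptiste (Provost).
Whitfield, Leclerc, Petrov and Szabo are each not an endowed-chair holder, so the next rule applies.
Among Whitfield, Leclerc, Petrov and Szabo, designated emeritus before not designated emeritus: Whitfield, Leclerc and Petrov (designated emeritus) before Szabo (not designated emeritus).
Among Whitfield, Leclerc and Petrov, by date of appointment to current position (later first): Whitfield (2003-05-19) before Leclerc and Petrov (1994-06-25).
Among Leclerc and Petrov, by years of continuous service (lower first): Leclerc (26 years) before Petrov (29 years).
Abara, Novak and Baptiste are each not an endowed-chair holder, so the next rule applies.
Abara, Novak and Baptiste are each designated emeritus, so the next rule applies.
Abara, Novak and Baptiste all have date of appointment to current position 2006-01-07, so the next rule applies.
Among Abara, Novak and Baptiste, by years of continuous service (lower first): Abara (28 years) before Novak (30 years) before Baptiste (36 years).
Full order: Greco, Whitfield, Leclerc, Petrov, Szabo, Abara, Novak, Baptiste.

Greco, Whitfield, Leclerc, Petrov, Szabo, Abara, Novak, Baptiste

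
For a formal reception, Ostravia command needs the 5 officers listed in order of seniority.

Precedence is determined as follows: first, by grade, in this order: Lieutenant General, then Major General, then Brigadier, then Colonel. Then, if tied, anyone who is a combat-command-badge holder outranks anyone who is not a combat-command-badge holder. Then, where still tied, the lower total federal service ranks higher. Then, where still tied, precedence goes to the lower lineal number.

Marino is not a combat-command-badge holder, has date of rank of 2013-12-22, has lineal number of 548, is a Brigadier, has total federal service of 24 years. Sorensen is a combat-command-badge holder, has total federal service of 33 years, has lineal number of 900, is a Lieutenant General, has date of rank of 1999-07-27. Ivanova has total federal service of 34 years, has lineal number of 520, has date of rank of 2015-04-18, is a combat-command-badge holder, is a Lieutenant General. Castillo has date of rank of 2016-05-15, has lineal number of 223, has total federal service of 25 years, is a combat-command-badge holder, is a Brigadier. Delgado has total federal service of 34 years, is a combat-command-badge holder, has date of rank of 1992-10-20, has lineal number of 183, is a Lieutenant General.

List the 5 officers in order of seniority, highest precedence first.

Sorensen, Delgado, Ivanova, Castillo, Marino

By grade: Sorensen, Delgado and Ivanova (Lieutenant General); then Castillo and Marino (Brigadier).
Sorensen, Delgado and Ivanova are each a combat-command-badge holder, so the next rule applies.
Among Sorensen, Delgado and Ivanova, by total federal service (lower first): Sorensen (33 years) before Delgado and Ivanova (34 years).
Among Delgado and Ivanova, by lineal number (lower first): Delgado (183) before Ivanova (520).
Among Castillo and Marino, a combat-command-badge holder before not a combat-command-badge holder: Castillo (a combat-command-badge holder) before Marino (not a combat-command-badge holder).
Full order: Sorensen, Delgado, Ivanova, Castillo, Marino.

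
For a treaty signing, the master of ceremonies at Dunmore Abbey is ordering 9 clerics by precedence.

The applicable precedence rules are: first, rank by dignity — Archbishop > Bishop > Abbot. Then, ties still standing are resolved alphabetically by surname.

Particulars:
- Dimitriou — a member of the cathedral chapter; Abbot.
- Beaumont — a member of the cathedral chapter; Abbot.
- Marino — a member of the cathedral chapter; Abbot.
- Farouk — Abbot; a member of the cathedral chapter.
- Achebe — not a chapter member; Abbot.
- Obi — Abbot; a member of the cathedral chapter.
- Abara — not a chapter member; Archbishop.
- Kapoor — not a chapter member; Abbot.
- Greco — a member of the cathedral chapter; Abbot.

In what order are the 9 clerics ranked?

Abara, Achebe, Beaumont, Dimitriou, Farouk, Greco, Kapoor, Marino, Obi

By dignity: Abara (Archbishop); then Achebe, Beaumont, Dimitriou, Farouk, Greco, Kapoor, Marino and Obi (Abbot).
Among Achebe, Beaumont, Dimitriou, Farouk, Greco, Kapoor, Marino and Obi, alphabetically by surname: Achebe before Beaumont before Dimitriou before Farouk before Greco before Kapoor before Marino before Obi.
Full order: Abara, Achebe, Beaumont, Dimitriou, Farouk, Greco, Kapoor, Marino, Obi.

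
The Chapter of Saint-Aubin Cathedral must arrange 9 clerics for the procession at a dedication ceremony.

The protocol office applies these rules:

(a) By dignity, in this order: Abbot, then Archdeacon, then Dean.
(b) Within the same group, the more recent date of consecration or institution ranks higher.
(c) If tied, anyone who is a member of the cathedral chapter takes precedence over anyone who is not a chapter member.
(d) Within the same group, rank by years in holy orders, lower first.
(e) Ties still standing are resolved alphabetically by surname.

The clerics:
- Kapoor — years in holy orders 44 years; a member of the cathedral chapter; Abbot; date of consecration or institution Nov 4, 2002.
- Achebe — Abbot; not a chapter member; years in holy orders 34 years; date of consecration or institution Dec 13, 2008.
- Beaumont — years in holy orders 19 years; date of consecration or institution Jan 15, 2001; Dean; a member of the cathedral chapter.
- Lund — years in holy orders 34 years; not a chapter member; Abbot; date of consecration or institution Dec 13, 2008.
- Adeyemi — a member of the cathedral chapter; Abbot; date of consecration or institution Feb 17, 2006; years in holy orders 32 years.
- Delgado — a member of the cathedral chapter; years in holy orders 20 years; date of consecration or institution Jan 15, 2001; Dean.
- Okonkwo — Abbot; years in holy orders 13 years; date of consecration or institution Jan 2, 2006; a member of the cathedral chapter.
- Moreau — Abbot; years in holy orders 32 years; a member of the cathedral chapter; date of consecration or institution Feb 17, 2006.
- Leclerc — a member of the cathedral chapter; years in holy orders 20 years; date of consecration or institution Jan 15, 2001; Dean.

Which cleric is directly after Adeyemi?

Moreau

By dignity: Achebe, Lund, Adeyemi, Moreau, Okonkwo and Kapoor (Abbot); then Beaumont, Delgado and Leclerc (Dean).
Among Achebe, Lund, Adeyemi, Moreau, Okonkwo and Kapoor, by date of consecration or institution (later first): Achebe and Lund (Dec 13, 2008) before Adeyemi and Moreau (Feb 17, 2006) before Okonkwo (Jan 2, 2006) before Kapoor (Nov 4, 2002).
Achebe and Lund are each not a chapter member, so the next rule applies.
Achebe and Lund both have years in holy orders 34 years, so the next rule applies.
Among Achebe and Lund, alphabetically by surname: Achebe before Lund.
Adeyemi and Moreau are each a member of the cathedral chapter, so the next rule applies.
Adeyemi and Moreau both have years in holy orders 32 years, so the next rule applies.
Among Adeyemi and Moreau, alphabetically by surname: Adeyemi before Moreau.
Beaumont, Delgado and Leclerc all have date of consecration or institution Jan 15, 2001, so the next rule applies.
Beaumont, Delgado and Leclerc are each a member of the cathedral chapter, so the next rule applies.
Among Beaumont, Delgado and Leclerc, by years in holy orders (lower first): Beaumont (19 years) before Delgado and Leclerc (20 years).
Among Delgado and Leclerc, alphabetically by surname: Delgado before Leclerc.
Order: Achebe, Lund, Adeyemi, Moreau, Okonkwo, Kapoor, Beaumont, Delgado, Leclerc.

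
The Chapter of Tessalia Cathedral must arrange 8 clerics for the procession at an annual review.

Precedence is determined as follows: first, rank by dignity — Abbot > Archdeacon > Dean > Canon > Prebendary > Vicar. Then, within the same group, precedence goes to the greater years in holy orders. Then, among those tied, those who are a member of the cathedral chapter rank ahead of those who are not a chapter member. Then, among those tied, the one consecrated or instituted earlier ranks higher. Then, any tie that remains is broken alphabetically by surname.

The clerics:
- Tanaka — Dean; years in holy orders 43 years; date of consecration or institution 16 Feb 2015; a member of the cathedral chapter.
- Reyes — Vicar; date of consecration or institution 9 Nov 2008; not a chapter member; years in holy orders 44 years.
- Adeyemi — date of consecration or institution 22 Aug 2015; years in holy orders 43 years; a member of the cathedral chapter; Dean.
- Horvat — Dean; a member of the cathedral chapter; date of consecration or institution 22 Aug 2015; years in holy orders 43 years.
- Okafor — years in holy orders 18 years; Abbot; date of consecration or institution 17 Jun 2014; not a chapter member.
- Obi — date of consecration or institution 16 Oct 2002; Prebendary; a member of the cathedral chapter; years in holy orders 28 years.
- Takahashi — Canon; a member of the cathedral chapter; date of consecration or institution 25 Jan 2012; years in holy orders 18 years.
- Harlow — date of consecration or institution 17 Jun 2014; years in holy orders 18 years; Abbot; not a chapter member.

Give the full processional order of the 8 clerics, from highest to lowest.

Harlow, Okafor, Tanaka, Adeyemi, Horvat, Takahashi, Obi, Reyes

By dignity: Harlow and Okafor (Abbot); then Tanaka, Adeyemi and Horvat (Dean); then Takahashi (Canon); then Obi (Prebendary); then Reyes (Vicar).
Harlow and Okafor both have years in holy orders 18 years, so the next rule applies.
Harlow and Okafor are each not a chapter member, so the next rule applies.
Harlow and Okafor both have date of consecration or institution 17 Jun 2014, so the next rule applies.
Among Harlow and Okafor, alphabetically by surname: Harlow before Okafor.
Tanaka, Adeyemi and Horvat all have years in holy orders 43 years, so the next rule applies.
Tanaka, Adeyemi and Horvat are each a member of the cathedral chapter, so the next rule applies.
Among Tanaka, Adeyemi and Horvat, by date of consecration or institution (earlier first): Tanaka (16 Feb 2015) before Adeyemi and Horvat (22 Aug 2015).
Among Adeyemi and Horvat, alphabetically by surname: Adeyemi before Horvat.
Full order: Harlow, Okafor, Tanaka, Adeyemi, Horvat, Takahashi, Obi, Reyes.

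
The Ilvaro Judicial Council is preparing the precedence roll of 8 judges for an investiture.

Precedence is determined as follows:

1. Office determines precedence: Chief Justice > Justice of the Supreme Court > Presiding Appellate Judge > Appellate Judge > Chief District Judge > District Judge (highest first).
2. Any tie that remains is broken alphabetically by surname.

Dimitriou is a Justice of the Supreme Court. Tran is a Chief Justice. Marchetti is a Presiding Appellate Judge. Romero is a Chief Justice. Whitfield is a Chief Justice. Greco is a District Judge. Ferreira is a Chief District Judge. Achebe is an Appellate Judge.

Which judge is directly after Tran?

By office: Romero, Tran and Whitfield (Chief Justice); then Dimitriou (Justice of the Supreme Court); then Marchetti (Presiding Appellate Judge); then Achebe (Appellate Judge); then Ferreira (Chief District Judge); then Greco (District Judge).
Among Romero, Tran and Whitfield, alphabetically by surname: Romero before Tran before Whitfield.
Order: Romero, Tran, Whitfield, Dimitriou, Marchetti, Achebe, Ferreira, Greco.

Whitfield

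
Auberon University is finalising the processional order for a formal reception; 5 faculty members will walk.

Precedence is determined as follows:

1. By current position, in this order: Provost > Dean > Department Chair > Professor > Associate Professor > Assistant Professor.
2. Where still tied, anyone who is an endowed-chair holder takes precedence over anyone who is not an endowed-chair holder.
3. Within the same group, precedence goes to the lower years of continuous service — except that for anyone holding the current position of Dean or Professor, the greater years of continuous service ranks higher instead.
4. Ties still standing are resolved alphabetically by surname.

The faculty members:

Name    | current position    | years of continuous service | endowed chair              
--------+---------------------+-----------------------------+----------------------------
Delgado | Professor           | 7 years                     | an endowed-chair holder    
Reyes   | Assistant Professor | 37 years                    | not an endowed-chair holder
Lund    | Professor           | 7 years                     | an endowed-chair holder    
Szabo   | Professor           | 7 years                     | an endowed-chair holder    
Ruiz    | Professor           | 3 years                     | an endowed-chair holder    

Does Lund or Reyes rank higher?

Lund

By current position: Delgado, Lund, Szabo and Ruiz (Professor); then Reyes (Assistant Professor).
Delgado, Lund, Szabo and Ruiz are each an endowed-chair holder, so the next rule applies.
Among Delgado, Lund, Szabo and Ruiz, by years of continuous service (higher first) (reversed rule for this group): Delgado, Lund and Szabo (7 years) before Ruiz (3 years).
Among Delgado, Lund and Szabo, alphabetically by surname: Delgado before Lund before Szabo.
So Lund takes precedence.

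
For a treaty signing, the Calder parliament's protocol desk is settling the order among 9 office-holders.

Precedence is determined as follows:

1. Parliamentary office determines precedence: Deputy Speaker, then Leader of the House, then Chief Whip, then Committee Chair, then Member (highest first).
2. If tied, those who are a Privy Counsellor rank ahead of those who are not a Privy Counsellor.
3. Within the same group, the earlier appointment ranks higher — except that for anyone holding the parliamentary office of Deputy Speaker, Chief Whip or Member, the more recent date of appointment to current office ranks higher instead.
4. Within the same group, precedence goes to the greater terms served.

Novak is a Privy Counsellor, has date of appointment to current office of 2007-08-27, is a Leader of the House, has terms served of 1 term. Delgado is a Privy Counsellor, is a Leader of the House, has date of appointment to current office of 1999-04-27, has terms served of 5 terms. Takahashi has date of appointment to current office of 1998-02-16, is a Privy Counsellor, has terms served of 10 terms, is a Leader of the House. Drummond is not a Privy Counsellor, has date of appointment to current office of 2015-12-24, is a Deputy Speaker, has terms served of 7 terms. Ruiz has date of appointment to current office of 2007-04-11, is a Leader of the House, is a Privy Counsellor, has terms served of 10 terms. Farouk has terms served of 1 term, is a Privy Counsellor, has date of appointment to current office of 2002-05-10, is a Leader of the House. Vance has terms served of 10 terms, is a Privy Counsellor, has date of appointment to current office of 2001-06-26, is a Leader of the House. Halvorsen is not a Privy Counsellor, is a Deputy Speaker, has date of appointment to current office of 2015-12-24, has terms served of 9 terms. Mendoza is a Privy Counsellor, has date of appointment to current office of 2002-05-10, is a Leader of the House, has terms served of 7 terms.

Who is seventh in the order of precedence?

Farouk

By parliamentary office: Halvorsen and Drummond (Deputy Speaker); then Takahashi, Delgado, Vance, Mendoza, Farouk, Ruiz and Novak (Leader of the House).
Halvorsen and Drummond are each not a Privy Counsellor, so the next rule applies.
Halvorsen and Drummond both have date of appointment to current office 2015-12-24, so the next rule applies.
Among Halvorsen and Drummond, by terms served (higher first): Halvorsen (9 terms) before Drummond (7 terms).
Takahashi, Delgado, Vance, Mendoza, Farouk, Ruiz and Novak are each a Privy Counsellor, so the next rule applies.
Among Takahashi, Delgado, Vance, Mendoza, Farouk, Ruiz and Novak, by date of appointment to current office (earlier first): Takahashi (1998-02-16) before Delgado (1999-04-27) before Vance (2001-06-26) before Mendoza and Farouk (2002-05-10) before Ruiz (2007-04-11) before Novak (2007-08-27).
Among Mendoza and Farouk, by terms served (higher first): Mendoza (7 terms) before Farouk (1 term).
Order: Halvorsen, Drummond, Takahashi, Delgado, Vance, Mendoza, Farouk, Ruiz, Novak.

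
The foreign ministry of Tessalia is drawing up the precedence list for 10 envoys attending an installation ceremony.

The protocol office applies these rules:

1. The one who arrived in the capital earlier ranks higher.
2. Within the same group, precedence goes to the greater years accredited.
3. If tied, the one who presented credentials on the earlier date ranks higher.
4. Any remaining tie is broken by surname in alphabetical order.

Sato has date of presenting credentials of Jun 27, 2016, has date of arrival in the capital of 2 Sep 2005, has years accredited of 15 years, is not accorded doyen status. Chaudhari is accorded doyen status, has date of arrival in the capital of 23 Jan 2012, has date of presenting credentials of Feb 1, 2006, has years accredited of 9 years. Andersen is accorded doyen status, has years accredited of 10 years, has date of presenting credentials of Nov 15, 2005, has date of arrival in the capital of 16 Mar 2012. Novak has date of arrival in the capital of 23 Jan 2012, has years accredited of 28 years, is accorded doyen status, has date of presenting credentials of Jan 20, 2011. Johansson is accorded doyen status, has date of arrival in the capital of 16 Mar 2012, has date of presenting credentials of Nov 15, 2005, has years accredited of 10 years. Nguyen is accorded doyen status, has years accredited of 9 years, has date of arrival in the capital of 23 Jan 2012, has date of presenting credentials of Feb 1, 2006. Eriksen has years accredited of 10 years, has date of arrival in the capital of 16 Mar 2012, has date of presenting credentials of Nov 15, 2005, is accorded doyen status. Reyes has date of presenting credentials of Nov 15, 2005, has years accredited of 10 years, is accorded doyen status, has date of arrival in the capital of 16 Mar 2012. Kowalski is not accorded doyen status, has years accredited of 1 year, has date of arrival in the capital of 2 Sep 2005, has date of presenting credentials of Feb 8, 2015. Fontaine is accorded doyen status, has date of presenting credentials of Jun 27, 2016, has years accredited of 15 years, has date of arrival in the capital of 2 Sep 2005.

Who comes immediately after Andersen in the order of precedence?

By date of arrival in the capital (earlier first): Fontaine, Sato and Kowalski (each 2 Sep 2005); then Novak, Chaudhari and Nguyen (each 23 Jan 2012); then Andersen, Eriksen, Johansson and Reyes (each 16 Mar 2012).
Among Fontaine, Sato and Kowalski, by years accredited (higher first): Fontaine and Sato (15 years) before Kowalski (1 year).
Fontaine and Sato both have date of presenting credentials Jun 27, 2016, so the next rule applies.
Among Fontaine and Sato, alphabetically by surname: Fontaine before Sato.
Among Novak, Chaudhari and Nguyen, by years accredited (higher first): Novak (28 years) before Chaudhari and Nguyen (9 years).
Chaudhari and Nguyen both have date of presenting credentials Feb 1, 2006, so the next rule applies.
Among Chaudhari and Nguyen, alphabetically by surname: Chaudhari before Nguyen.
Andersen, Eriksen, Johansson and Reyes all have years accredited 10 years, so the next rule applies.
Andersen, Eriksen, Johansson and Reyes all have date of presenting credentials Nov 15, 2005, so the next rule applies.
Among Andersen, Eriksen, Johansson and Reyes, alphabetically by surname: Andersen before Eriksen before Johansson before Reyes.
Order: Fontaine, Sato, Kowalski, Novak, Chaudhari, Nguyen, Andersen, Eriksen, Johansson, Reyes.

Eriksen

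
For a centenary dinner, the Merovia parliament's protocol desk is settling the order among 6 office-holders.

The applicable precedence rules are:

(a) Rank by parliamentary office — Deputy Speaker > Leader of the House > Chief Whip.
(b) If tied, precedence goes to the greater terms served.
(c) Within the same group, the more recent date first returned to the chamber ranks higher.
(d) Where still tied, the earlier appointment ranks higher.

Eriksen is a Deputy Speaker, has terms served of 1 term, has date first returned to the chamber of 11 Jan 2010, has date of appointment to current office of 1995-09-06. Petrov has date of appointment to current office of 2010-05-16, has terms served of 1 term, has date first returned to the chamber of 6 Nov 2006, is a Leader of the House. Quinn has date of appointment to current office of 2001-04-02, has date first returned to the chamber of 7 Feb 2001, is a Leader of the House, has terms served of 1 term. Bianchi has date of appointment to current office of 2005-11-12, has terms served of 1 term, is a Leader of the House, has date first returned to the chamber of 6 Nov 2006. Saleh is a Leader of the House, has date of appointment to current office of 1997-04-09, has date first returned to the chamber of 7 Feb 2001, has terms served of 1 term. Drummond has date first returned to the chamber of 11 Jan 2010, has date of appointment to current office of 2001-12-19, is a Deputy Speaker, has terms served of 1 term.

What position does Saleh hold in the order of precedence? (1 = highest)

5

By parliamentary office: Eriksen and Drummond (Deputy Speaker); then Bianchi, Petrov, Saleh and Quinn (Leader of the House).
Eriksen and Drummond both have terms served 1 term, so the next rule applies.
Eriksen and Drummond both have date first returned to the chamber 11 Jan 2010, so the next rule applies.
Among Eriksen and Drummond, by date of appointment to current office (earlier first): Eriksen (1995-09-06) before Drummond (2001-12-19).
Bianchi, Petrov, Saleh and Quinn all have terms served 1 term, so the next rule applies.
Among Bianchi, Petrov, Saleh and Quinn, by date first returned to the chamber (later first): Bianchi and Petrov (6 Nov 2006) before Saleh and Quinn (7 Feb 2001).
Among Bianchi and Petrov, by date of appointment to current office (earlier first): Bianchi (2005-11-12) before Petrov (2010-05-16).
Among Saleh and Quinn, by date of appointment to current office (earlier first): Saleh (1997-04-09) before Quinn (2001-04-02).
Order: Eriksen, Drummond, Bianchi, Petrov, Saleh, Quinn. So position 5.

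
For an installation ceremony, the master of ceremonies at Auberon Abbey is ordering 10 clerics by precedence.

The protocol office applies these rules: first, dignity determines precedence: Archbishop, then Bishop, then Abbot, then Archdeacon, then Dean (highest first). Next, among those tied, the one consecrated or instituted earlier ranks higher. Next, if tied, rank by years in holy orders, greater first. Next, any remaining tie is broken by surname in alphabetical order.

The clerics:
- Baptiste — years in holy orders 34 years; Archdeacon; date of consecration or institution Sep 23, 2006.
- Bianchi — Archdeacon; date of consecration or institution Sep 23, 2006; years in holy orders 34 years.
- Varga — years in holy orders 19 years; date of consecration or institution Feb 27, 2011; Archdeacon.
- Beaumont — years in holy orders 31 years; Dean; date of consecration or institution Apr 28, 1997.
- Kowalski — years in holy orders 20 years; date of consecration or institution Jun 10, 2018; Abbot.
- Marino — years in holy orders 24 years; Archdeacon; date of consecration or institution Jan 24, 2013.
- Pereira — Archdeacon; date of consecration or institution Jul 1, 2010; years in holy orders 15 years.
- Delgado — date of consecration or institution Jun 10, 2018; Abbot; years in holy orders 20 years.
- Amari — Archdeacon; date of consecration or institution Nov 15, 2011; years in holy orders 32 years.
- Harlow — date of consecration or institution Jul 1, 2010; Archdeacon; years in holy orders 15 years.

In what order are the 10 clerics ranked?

Delgado, Kowalski, Baptiste, Bianchi, Harlow, Pereira, Varga, Amari, Marino, Beaumont

By dignity: Delgado and Kowalski (Abbot); then Baptiste, Bianchi, Harlow, Pereira, Varga, Amari and Marino (Archdeacon); then Beaumont (Dean).
Delgado and Kowalski both have date of consecration or institution Jun 10, 2018, so the next rule applies.
Delgado and Kowalski both have years in holy orders 20 years, so the next rule applies.
Among Delgado and Kowalski, alphabetically by surname: Delgado before Kowalski.
Among Baptiste, Bianchi, Harlow, Pereira, Varga, Amari and Marino, by date of consecration or institution (earlier first): Baptiste and Bianchi (Sep 23, 2006) before Harlow and Pereira (Jul 1, 2010) before Varga (Feb 27, 2011) before Amari (Nov 15, 2011) before Marino (Jan 24, 2013).
Baptiste and Bianchi both have years in holy orders 34 years, so the next rule applies.
Among Baptiste and Bianchi, alphabetically by surname: Baptiste before Bianchi.
Harlow and Pereira both have years in holy orders 15 years, so the next rule applies.
Among Harlow and Pereira, alphabetically by surname: Harlow before Pereira.
Full order: Delgado, Kowalski, Baptiste, Bianchi, Harlow, Pereira, Varga, Amari, Marino, Beaumont.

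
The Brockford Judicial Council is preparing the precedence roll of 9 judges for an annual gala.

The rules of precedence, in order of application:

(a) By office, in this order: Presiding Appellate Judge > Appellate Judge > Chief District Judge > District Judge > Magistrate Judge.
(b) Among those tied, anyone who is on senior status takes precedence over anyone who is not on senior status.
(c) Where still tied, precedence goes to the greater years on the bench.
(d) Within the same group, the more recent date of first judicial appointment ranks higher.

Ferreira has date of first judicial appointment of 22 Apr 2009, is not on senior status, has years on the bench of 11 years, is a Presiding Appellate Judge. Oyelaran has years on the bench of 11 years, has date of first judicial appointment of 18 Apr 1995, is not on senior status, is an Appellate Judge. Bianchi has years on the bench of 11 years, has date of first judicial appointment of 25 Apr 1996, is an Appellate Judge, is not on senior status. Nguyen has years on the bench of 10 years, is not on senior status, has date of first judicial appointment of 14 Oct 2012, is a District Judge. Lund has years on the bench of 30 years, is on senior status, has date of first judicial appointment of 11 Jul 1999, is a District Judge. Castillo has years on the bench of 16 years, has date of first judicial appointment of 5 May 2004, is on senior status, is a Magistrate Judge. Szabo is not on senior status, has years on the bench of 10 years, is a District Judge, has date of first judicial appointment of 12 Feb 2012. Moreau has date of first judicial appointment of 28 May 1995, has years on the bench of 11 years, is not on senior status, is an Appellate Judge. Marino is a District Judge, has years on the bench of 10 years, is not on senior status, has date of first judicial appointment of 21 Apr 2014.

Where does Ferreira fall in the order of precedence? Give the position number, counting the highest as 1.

1

By office: Ferreira (Presiding Appellate Judge); then Bianchi, Moreau and Oyelaran (Appellate Judge); then Lund, Marino, Nguyen and Szabo (District Judge); then Castillo (Magistrate Judge).
Bianchi, Moreau and Oyelaran are each not on senior status, so the next rule applies.
Bianchi, Moreau and Oyelaran all have years on the bench 11 years, so the next rule applies.
Among Bianchi, Moreau and Oyelaran, by date of first judicial appointment (later first): Bianchi (25 Apr 1996) before Moreau (28 May 1995) before Oyelaran (18 Apr 1995).
Among Lund, Marino, Nguyen and Szabo, on senior status before not on senior status: Lund (on senior status) before Marino, Nguyen and Szabo (not on senior status).
Marino, Nguyen and Szabo all have years on the bench 10 years, so the next rule applies.
Among Marino, Nguyen and Szabo, by date of first judicial appointment (later first): Marino (21 Apr 2014) before Nguyen (14 Oct 2012) before Szabo (12 Feb 2012).
Order: Ferreira, Bianchi, Moreau, Oyelaran, Lund, Marino, Nguyen, Szabo, Castillo. So position 1.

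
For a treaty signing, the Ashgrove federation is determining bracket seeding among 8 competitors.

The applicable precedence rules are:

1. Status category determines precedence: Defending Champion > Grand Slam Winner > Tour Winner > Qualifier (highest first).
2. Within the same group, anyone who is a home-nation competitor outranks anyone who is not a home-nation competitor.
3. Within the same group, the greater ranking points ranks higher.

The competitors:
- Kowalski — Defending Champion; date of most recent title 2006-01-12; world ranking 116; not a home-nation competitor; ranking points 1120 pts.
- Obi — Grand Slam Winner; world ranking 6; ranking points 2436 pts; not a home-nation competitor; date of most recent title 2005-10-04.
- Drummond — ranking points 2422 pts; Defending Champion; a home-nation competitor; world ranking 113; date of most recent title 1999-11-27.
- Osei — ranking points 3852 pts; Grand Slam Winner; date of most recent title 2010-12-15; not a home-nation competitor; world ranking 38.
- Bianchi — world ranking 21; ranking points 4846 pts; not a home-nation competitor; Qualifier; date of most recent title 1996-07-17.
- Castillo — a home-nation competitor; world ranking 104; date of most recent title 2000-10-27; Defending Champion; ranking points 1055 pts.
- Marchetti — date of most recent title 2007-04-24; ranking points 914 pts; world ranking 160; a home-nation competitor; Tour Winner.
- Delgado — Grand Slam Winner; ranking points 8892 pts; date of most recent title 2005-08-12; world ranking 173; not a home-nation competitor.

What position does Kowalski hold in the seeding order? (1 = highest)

3

By status category: Drummond, Castillo and Kowalski (Defending Champion); then Delgado, Osei and Obi (Grand Slam Winner); then Marchetti (Tour Winner); then Bianchi (Qualifier).
Among Drummond, Castillo and Kowalski, a home-nation competitor before not a home-nation competitor: Drummond and Castillo (a home-nation competitor) before Kowalski (not a home-nation competitor).
Among Drummond and Castillo, by ranking points (higher first): Drummond (2422 pts) before Castillo (1055 pts).
Delgado, Osei and Obi are each not a home-nation competitor, so the next rule applies.
Among Delgado, Osei and Obi, by ranking points (higher first): Delgado (8892 pts) before Osei (3852 pts) before Obi (2436 pts).
Order: Drummond, Castillo, Kowalski, Delgado, Osei, Obi, Marchetti, Bianchi. So position 3.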